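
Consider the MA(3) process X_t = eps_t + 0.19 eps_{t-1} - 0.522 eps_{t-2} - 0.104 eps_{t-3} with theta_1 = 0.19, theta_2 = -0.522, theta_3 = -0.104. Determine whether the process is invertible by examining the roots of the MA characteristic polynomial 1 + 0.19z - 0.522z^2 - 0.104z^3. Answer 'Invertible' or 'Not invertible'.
\text{Invertible}

The MA(q) characteristic polynomial is P(z) = 1 + 0.19z - 0.522z^2 - 0.104z^3.
Invertibility requires all roots to lie outside the unit circle, i.e. |z| > 1 for every root.
Degree 3: look for a simple real root z0 first, then factor out (1 - z/z0) and solve the remaining quadratic.
Testing z0 = -5: P(-5) = 1 + (0.19)(-5) + (-0.522)(-5)^2 + (-0.104)(-5)^3
  = 1 + (-0.95) + (-13.05) + (13) = 0.  So z_0 = -5 is a root, |z_0| = 5.
Divide out the factor (1 + 0.2 z) = (1 - z/z0) (since 1/z0 = -0.2):
  P(z) = (1 + 0.2 z)(1 + (-0.01) z + (-0.52) z^2)
  [check: z-coef -0.01 - (-0.2) = 0.19; z^2-coef -0.52 - (-0.2)(-0.01) = -0.522; z^3-coef -(-0.2)(-0.52) = -0.104.]
Remaining roots from the quadratic factor 1 + (-0.01) z + (-0.52) z^2:
  Set 1 + (-0.01) z + (-0.52) z^2 = 0, i.e. a z^2 + b z + c = 0 with a = -0.52, b = -0.01, c = 1.
  Discriminant D = b^2 - 4ac = (-0.01)^2 - 4*(-0.52)*1 = 0.0001 - (-2.08) = 2.0801.
  D >= 0, so the roots are real: z = (-b +/- sqrt(D)) / (2a) = (0.01 +/- 1.442255) / (-1.04).
    z_1 = (0.01 + 1.442255) / (-1.04) = -1.3964,   |z_1| = 1.3964.
    z_2 = (0.01 - 1.442255) / (-1.04) = 1.3772,   |z_2| = 1.3772.
Moduli of all roots: 5.0000, 1.3964, 1.3772.
All moduli strictly greater than 1? Yes.
Verdict: Invertible.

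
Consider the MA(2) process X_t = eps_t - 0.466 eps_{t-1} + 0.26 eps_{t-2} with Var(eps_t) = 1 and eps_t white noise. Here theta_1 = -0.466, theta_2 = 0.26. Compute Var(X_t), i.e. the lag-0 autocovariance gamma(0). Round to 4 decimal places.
\gamma(0) = 1.2848

For an MA(q) process X_t = eps_t + sum_i theta_i eps_{t-i} with
Var(eps_t) = sigma^2, the variance is
  gamma(0) = sigma^2 * (1 + sum_i theta_i^2).
  sum_i theta_i^2 = (-0.466)^2 + (0.26)^2 = 0.217156 + 0.0676 = 0.284756.
  gamma(0) = 1 * (1 + 0.284756) = 1 * 1.284756 = 1.284756, which rounds to 1.2848.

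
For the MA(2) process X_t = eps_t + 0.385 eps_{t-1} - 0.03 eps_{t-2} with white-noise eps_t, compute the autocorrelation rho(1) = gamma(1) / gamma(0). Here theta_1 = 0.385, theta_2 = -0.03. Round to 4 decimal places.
\rho(1) = 0.3250

For an MA(q) process with theta_0 = 1, the autocovariance is
  gamma(k) = sigma^2 * sum_{i=0..q-k} theta_i * theta_{i+k},
and rho(k) = gamma(k) / gamma(0). Sigma^2 cancels.
  numerator   = (1)*(0.385) + (0.385)*(-0.03) = 0.37345.
  denominator = (1)^2 + (0.385)^2 + (-0.03)^2 = 1.149125.
  rho(1) = 0.37345 / 1.149125 = 0.3250.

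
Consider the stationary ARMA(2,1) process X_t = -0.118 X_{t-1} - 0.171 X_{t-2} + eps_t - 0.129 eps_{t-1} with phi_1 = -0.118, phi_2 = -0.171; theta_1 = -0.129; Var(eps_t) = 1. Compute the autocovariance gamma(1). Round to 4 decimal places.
\gamma(1) = -0.2195

Multiply the model equation by X_{t-k} and take expectations. With theta_0 = psi_0 = 1 and psi_j the MA(infinity) weights, this gives
  gamma(k) - sum_i phi_i gamma(k-i) = c_k,
  c_k = sigma^2 * sum_{j=k..q} theta_j psi_{j-k}   (c_k = 0 for k > q),
using gamma(-m) = gamma(m).
psi-weights needed (psi_j = theta_j + sum_i phi_i psi_{j-i}):
  psi_1 = theta_1 + phi_1 = -0.129 + (-0.118) = -0.247
Right-hand sides:
  c_0 = sigma^2 (1 + theta_1 psi_1) = 1 * (1 + (-0.129)(-0.247)) = 1 * 1.031863 = 1.031863
  c_1 = sigma^2 theta_1 = 1 * (-0.129) = -0.129
  c_2 = 0
Equations for k = 0, 1, 2 (AR order 2, c_2 = 0):
  (E0) gamma(0) = phi_1 gamma(1) + phi_2 gamma(2) + c_0
  (E1) gamma(1) = phi_1 gamma(0) + phi_2 gamma(1) + c_1
  (E2) gamma(2) = phi_1 gamma(1) + phi_2 gamma(0)
From (E1): gamma(1) = A gamma(0) + B with
  A = phi_1 / (1 - phi_2) = -0.118 / 1.171 = -0.100769,   B = c_1 / (1 - phi_2) = -0.129 / 1.171 = -0.110162.
Insert (E2) into (E0): gamma(0) (1 - phi_2^2) = phi_1 (1 + phi_2) gamma(1) + c_0.
  phi_1 (1 + phi_2) = (-0.118)(0.829) = -0.097822,   1 - phi_2^2 = 0.970759.
Replace gamma(1) by A gamma(0) + B and collect gamma(0):
  gamma(0) [0.970759 - (-0.097822)(-0.100769)] = (-0.097822)(-0.110162) + 1.031863
  gamma(0) * 0.960902 = 1.042639
  gamma(0) = 1.042639 / 0.960902 = 1.085064.
  gamma(1) = A gamma(0) + B = (-0.100769)(1.085064) + (-0.110162) = -0.219503.
Therefore gamma(1) = -0.2195 (to 4 decimal places).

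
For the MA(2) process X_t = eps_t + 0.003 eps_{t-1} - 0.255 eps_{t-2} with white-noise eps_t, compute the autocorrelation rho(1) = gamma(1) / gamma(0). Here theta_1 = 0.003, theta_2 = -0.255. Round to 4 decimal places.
\rho(1) = 0.0021

For an MA(q) process with theta_0 = 1, the autocovariance is
  gamma(k) = sigma^2 * sum_{i=0..q-k} theta_i * theta_{i+k},
and rho(k) = gamma(k) / gamma(0). Sigma^2 cancels.
  numerator   = (1)*(0.003) + (0.003)*(-0.255) = 0.002235.
  denominator = (1)^2 + (0.003)^2 + (-0.255)^2 = 1.065034.
  rho(1) = 0.002235 / 1.065034 = 0.0021.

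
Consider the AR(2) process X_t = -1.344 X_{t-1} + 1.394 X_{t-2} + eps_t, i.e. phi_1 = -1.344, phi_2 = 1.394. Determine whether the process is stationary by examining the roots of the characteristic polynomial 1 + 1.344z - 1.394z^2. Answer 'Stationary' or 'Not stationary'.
\text{Not stationary}

The AR(p) characteristic polynomial is P(z) = 1 + 1.344z - 1.394z^2.
Stationarity requires all roots to lie outside the unit circle, i.e. |z| > 1 for every root.
Set 1 + (1.344) z + (-1.394) z^2 = 0, i.e. a z^2 + b z + c = 0 with a = -1.394, b = 1.344, c = 1.
Discriminant D = b^2 - 4ac = (1.344)^2 - 4*(-1.394)*1 = 1.806336 - (-5.576) = 7.382336.
D >= 0, so the roots are real: z = (-b +/- sqrt(D)) / (2a) = (-1.344 +/- 2.717045) / (-2.788).
  z_1 = (-1.344 + 2.717045) / (-2.788) = -0.4925,   |z_1| = 0.4925.
  z_2 = (-1.344 - 2.717045) / (-2.788) = 1.4566,   |z_2| = 1.4566.
Moduli of all roots: 0.4925, 1.4566.
All moduli strictly greater than 1? No.
Verdict: Not stationary.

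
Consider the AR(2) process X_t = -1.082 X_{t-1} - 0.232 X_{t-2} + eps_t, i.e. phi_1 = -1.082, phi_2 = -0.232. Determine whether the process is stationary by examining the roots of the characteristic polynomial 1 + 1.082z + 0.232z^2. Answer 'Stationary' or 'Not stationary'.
\text{Stationary}

The AR(p) characteristic polynomial is P(z) = 1 + 1.082z + 0.232z^2.
Stationarity requires all roots to lie outside the unit circle, i.e. |z| > 1 for every root.
Set 1 + (1.082) z + (0.232) z^2 = 0, i.e. a z^2 + b z + c = 0 with a = 0.232, b = 1.082, c = 1.
Discriminant D = b^2 - 4ac = (1.082)^2 - 4*(0.232)*1 = 1.170724 - (0.928) = 0.242724.
D >= 0, so the roots are real: z = (-b +/- sqrt(D)) / (2a) = (-1.082 +/- 0.49267) / (0.464).
  z_1 = (-1.082 + 0.49267) / (0.464) = -1.2701,   |z_1| = 1.2701.
  z_2 = (-1.082 - 0.49267) / (0.464) = -3.3937,   |z_2| = 3.3937.
Moduli of all roots: 1.2701, 3.3937.
All moduli strictly greater than 1? Yes.
Verdict: Stationary.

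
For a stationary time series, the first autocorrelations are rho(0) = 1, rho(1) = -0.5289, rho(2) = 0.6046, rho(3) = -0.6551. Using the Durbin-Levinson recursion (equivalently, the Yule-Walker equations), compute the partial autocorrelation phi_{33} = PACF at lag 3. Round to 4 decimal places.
\phi_{33} = -0.4201

The PACF at lag k is phi_{kk}, the last component of the solution
to the Yule-Walker system G_k phi = r_k where
  (G_k)_{ij} = rho(|i - j|), (r_k)_i = rho(i), i,j = 1..k.
Equivalently, Durbin-Levinson gives phi_{kk} iteratively:
  phi_{11} = rho(1)
  phi_{kk} = [rho(k) - sum_{j=1..k-1} phi_{k-1,j} rho(k-j)]
            / [1 - sum_{j=1..k-1} phi_{k-1,j} rho(j)],
  phi_{k,j} = phi_{k-1,j} - phi_{kk} phi_{k-1,k-j},  j = 1..k-1.
Step k = 1:
  phi_11 = rho(1) = -0.5289.
Step k = 2:
  phi_22 = [rho(2) - phi_11 rho(1)] / [1 - phi_11 rho(1)] = [0.6046 - (-0.5289)(-0.5289)] / [1 - (-0.5289)(-0.5289)]
         = 0.32486479 / 0.72026479 = 0.451035.
  Update: phi_21 = phi_11 - phi_22 phi_11 = -0.5289 - (0.451035)(-0.5289) = -0.290347.
Step k = 3:
  phi_33 = [rho(3) - phi_21 rho(2) - phi_22 rho(1)] / [1 - phi_21 rho(1) - phi_22 rho(2)]
    numerator   = -0.6551 - (-0.290347)(0.6046) - (0.451035)(-0.5289) = -0.24100339
    denominator = 1 - (-0.290347)(-0.5289) - (0.451035)(0.6046) = 0.57373933
  phi_33 = -0.24100339 / 0.57373933 = -0.4201.
Therefore phi_{33} = -0.4201.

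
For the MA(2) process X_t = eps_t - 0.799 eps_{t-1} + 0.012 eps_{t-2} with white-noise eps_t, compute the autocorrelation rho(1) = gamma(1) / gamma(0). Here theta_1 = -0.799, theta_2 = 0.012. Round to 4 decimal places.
\rho(1) = -0.4935

For an MA(q) process with theta_0 = 1, the autocovariance is
  gamma(k) = sigma^2 * sum_{i=0..q-k} theta_i * theta_{i+k},
and rho(k) = gamma(k) / gamma(0). Sigma^2 cancels.
  numerator   = (1)*(-0.799) + (-0.799)*(0.012) = -0.808588.
  denominator = (1)^2 + (-0.799)^2 + (0.012)^2 = 1.638545.
  rho(1) = -0.808588 / 1.638545 = -0.4935.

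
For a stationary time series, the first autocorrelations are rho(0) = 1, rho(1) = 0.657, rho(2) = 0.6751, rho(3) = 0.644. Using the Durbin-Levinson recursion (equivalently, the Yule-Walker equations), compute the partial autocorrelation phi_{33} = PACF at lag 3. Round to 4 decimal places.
\phi_{33} = 0.2349

The PACF at lag k is phi_{kk}, the last component of the solution
to the Yule-Walker system G_k phi = r_k where
  (G_k)_{ij} = rho(|i - j|), (r_k)_i = rho(i), i,j = 1..k.
Equivalently, Durbin-Levinson gives phi_{kk} iteratively:
  phi_{11} = rho(1)
  phi_{kk} = [rho(k) - sum_{j=1..k-1} phi_{k-1,j} rho(k-j)]
            / [1 - sum_{j=1..k-1} phi_{k-1,j} rho(j)],
  phi_{k,j} = phi_{k-1,j} - phi_{kk} phi_{k-1,k-j},  j = 1..k-1.
Step k = 1:
  phi_11 = rho(1) = 0.657.
Step k = 2:
  phi_22 = [rho(2) - phi_11 rho(1)] / [1 - phi_11 rho(1)] = [0.6751 - (0.657)(0.657)] / [1 - (0.657)(0.657)]
         = 0.243451 / 0.568351 = 0.428346.
  Update: phi_21 = phi_11 - phi_22 phi_11 = 0.657 - (0.428346)(0.657) = 0.375577.
Step k = 3:
  phi_33 = [rho(3) - phi_21 rho(2) - phi_22 rho(1)] / [1 - phi_21 rho(1) - phi_22 rho(2)]
    numerator   = 0.644 - (0.375577)(0.6751) - (0.428346)(0.657) = 0.10902482
    denominator = 1 - (0.375577)(0.657) - (0.428346)(0.6751) = 0.46406969
  phi_33 = 0.10902482 / 0.46406969 = 0.2349.
Therefore phi_{33} = 0.2349.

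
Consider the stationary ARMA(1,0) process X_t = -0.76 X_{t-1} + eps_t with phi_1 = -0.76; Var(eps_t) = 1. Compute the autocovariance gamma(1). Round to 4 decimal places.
\gamma(1) = -1.7992

Multiply the model equation by X_{t-k} and take expectations. With theta_0 = psi_0 = 1 and psi_j the MA(infinity) weights, this gives
  gamma(k) - sum_i phi_i gamma(k-i) = c_k,
  c_k = sigma^2 * sum_{j=k..q} theta_j psi_{j-k}   (c_k = 0 for k > q),
using gamma(-m) = gamma(m).
Pure AR (q = 0): c_0 = sigma^2 = 1, c_k = 0 for k >= 1.
Equations for k = 0 and k = 1 (AR order 1):
  gamma(0) = phi_1 gamma(1) + c_0
  gamma(1) = phi_1 gamma(0) + c_1
Substituting the second into the first: gamma(0) (1 - phi_1^2) = c_0 + phi_1 c_1, so
  gamma(0) = c_0 / (1 - phi_1^2) = 1 / (1 - (-0.76)^2) = 1 / 0.4224 = 2.367424.
  gamma(1) = phi_1 gamma(0) = (-0.76)(2.367424) = -1.799242.
Therefore gamma(1) = -1.7992 (to 4 decimal places).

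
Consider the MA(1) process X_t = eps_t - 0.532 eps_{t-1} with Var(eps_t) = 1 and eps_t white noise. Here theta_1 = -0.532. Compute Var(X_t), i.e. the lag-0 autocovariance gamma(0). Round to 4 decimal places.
\gamma(0) = 1.2830

For an MA(q) process X_t = eps_t + sum_i theta_i eps_{t-i} with
Var(eps_t) = sigma^2, the variance is
  gamma(0) = sigma^2 * (1 + sum_i theta_i^2).
  sum_i theta_i^2 = (-0.532)^2 = 0.283024.
  gamma(0) = 1 * (1 + 0.283024) = 1 * 1.283024 = 1.283024, which rounds to 1.2830.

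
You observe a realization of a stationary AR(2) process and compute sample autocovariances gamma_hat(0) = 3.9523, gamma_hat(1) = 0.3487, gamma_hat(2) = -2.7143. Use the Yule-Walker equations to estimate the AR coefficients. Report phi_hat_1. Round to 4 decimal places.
\hat\phi_{1} = 0.1500

The Yule-Walker equations for an AR(p) process read, in matrix form,
  Gamma_p phi = r_p,   with   (Gamma_p)_{ij} = gamma(|i - j|),
                       (r_p)_i = gamma(i),   i,j = 1..p.
Substitute the sample gammas (Toeplitz matrix and right-hand side of size 2):
  Gamma_p = [[3.9523, 0.3487], [0.3487, 3.9523]]
  r_p     = [0.3487, -2.7143]
Written out:
  3.9523 phi_1 + 0.3487 phi_2 = 0.3487
  0.3487 phi_1 + 3.9523 phi_2 = -2.7143
Solve by Cramer's rule:
  det = gamma(0)^2 - gamma(1)^2 = (3.9523)^2 - (0.3487)^2 = 15.62067529 - 0.12159169 = 15.4990836
  phi_hat_1 = [gamma(1) gamma(0) - gamma(1) gamma(2)] / det = [(0.3487)(3.9523) - (0.3487)(-2.7143)] / 15.4990836 = 2.32464342 / 15.4990836 = 0.15
  phi_hat_2 = [gamma(0) gamma(2) - gamma(1)^2] / det = [(3.9523)(-2.7143) - (0.3487)^2] / 15.4990836 = -10.84931958 / 15.4990836 = -0.7
So phi_hat = [0.1500, -0.7000].
Therefore phi_hat_1 = 0.1500.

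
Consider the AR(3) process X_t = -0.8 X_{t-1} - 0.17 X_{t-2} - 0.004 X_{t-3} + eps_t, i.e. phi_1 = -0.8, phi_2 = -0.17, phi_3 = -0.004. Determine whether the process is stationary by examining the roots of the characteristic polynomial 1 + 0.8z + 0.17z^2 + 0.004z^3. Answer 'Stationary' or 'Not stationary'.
\text{Stationary}

The AR(p) characteristic polynomial is P(z) = 1 + 0.8z + 0.17z^2 + 0.004z^3.
Stationarity requires all roots to lie outside the unit circle, i.e. |z| > 1 for every root.
Degree 3: look for a simple real root z0 first, then factor out (1 - z/z0) and solve the remaining quadratic.
Testing z0 = -2.5: P(-2.5) = 1 + (0.8)(-2.5) + (0.17)(-2.5)^2 + (0.004)(-2.5)^3
  = 1 + (-2) + (1.0625) + (-0.0625) = 0.  So z_0 = -2.5 is a root, |z_0| = 2.5.
Divide out the factor (1 + 0.4 z) = (1 - z/z0) (since 1/z0 = -0.4):
  P(z) = (1 + 0.4 z)(1 + (0.4) z + (0.01) z^2)
  [check: z-coef 0.4 - (-0.4) = 0.8; z^2-coef 0.01 - (-0.4)(0.4) = 0.17; z^3-coef -(-0.4)(0.01) = 0.004.]
Remaining roots from the quadratic factor 1 + (0.4) z + (0.01) z^2:
  Set 1 + (0.4) z + (0.01) z^2 = 0, i.e. a z^2 + b z + c = 0 with a = 0.01, b = 0.4, c = 1.
  Discriminant D = b^2 - 4ac = (0.4)^2 - 4*(0.01)*1 = 0.16 - (0.04) = 0.12.
  D >= 0, so the roots are real: z = (-b +/- sqrt(D)) / (2a) = (-0.4 +/- 0.34641) / (0.02).
    z_1 = (-0.4 + 0.34641) / (0.02) = -2.6795,   |z_1| = 2.6795.
    z_2 = (-0.4 - 0.34641) / (0.02) = -37.3205,   |z_2| = 37.3205.
Moduli of all roots: 2.5000, 2.6795, 37.3205.
All moduli strictly greater than 1? Yes.
Verdict: Stationary.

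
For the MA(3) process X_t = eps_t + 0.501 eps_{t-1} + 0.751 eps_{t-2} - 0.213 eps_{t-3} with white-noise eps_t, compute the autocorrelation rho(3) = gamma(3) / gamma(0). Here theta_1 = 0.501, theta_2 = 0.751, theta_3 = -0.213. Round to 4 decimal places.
\rho(3) = -0.1145

For an MA(q) process with theta_0 = 1, the autocovariance is
  gamma(k) = sigma^2 * sum_{i=0..q-k} theta_i * theta_{i+k},
and rho(k) = gamma(k) / gamma(0). Sigma^2 cancels.
  numerator   = (1)*(-0.213) = -0.213.
  denominator = (1)^2 + (0.501)^2 + (0.751)^2 + (-0.213)^2 = 1.860371.
  rho(3) = -0.213 / 1.860371 = -0.1145.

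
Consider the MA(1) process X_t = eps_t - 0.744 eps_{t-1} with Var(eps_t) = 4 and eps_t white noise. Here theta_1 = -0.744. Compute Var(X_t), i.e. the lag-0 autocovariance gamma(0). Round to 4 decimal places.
\gamma(0) = 6.2141

For an MA(q) process X_t = eps_t + sum_i theta_i eps_{t-i} with
Var(eps_t) = sigma^2, the variance is
  gamma(0) = sigma^2 * (1 + sum_i theta_i^2).
  sum_i theta_i^2 = (-0.744)^2 = 0.553536.
  gamma(0) = 4 * (1 + 0.553536) = 4 * 1.553536 = 6.214144, which rounds to 6.2141.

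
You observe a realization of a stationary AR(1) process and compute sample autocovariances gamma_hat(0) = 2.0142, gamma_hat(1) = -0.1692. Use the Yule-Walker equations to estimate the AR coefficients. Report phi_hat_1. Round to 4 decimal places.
\hat\phi_{1} = -0.0840

The Yule-Walker equations for an AR(p) process read, in matrix form,
  Gamma_p phi = r_p,   with   (Gamma_p)_{ij} = gamma(|i - j|),
                       (r_p)_i = gamma(i),   i,j = 1..p.
Substitute the sample gammas (Toeplitz matrix and right-hand side of size 1):
  Gamma_p = [[2.0142]]
  r_p     = [-0.1692]
With p = 1 this is the single equation gamma(0) phi_1 = gamma(1):
  phi_hat_1 = gamma(1) / gamma(0) = -0.1692 / 2.0142 = -0.0840.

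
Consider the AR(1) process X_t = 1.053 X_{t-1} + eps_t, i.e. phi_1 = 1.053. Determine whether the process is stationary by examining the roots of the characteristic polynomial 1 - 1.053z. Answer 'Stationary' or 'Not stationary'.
\text{Not stationary}

The AR(p) characteristic polynomial is P(z) = 1 - 1.053z.
Stationarity requires all roots to lie outside the unit circle, i.e. |z| > 1 for every root.
This is linear in z: 1 + (-1.053) z = 0  =>  z = -1/(-1.053) = 0.949668,  |z| = 0.949668.
Moduli of all roots: 0.9497.
All moduli strictly greater than 1? No.
Verdict: Not stationary.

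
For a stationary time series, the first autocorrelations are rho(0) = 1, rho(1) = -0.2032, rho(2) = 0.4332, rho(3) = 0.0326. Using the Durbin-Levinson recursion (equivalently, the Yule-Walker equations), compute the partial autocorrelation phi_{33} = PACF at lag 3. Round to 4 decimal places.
\phi_{33} = 0.2100

The PACF at lag k is phi_{kk}, the last component of the solution
to the Yule-Walker system G_k phi = r_k where
  (G_k)_{ij} = rho(|i - j|), (r_k)_i = rho(i), i,j = 1..k.
Equivalently, Durbin-Levinson gives phi_{kk} iteratively:
  phi_{11} = rho(1)
  phi_{kk} = [rho(k) - sum_{j=1..k-1} phi_{k-1,j} rho(k-j)]
            / [1 - sum_{j=1..k-1} phi_{k-1,j} rho(j)],
  phi_{k,j} = phi_{k-1,j} - phi_{kk} phi_{k-1,k-j},  j = 1..k-1.
Step k = 1:
  phi_11 = rho(1) = -0.2032.
Step k = 2:
  phi_22 = [rho(2) - phi_11 rho(1)] / [1 - phi_11 rho(1)] = [0.4332 - (-0.2032)(-0.2032)] / [1 - (-0.2032)(-0.2032)]
         = 0.39190976 / 0.95870976 = 0.408789.
  Update: phi_21 = phi_11 - phi_22 phi_11 = -0.2032 - (0.408789)(-0.2032) = -0.120134.
Step k = 3:
  phi_33 = [rho(3) - phi_21 rho(2) - phi_22 rho(1)] / [1 - phi_21 rho(1) - phi_22 rho(2)]
    numerator   = 0.0326 - (-0.120134)(0.4332) - (0.408789)(-0.2032) = 0.16770798
    denominator = 1 - (-0.120134)(-0.2032) - (0.408789)(0.4332) = 0.79850146
  phi_33 = 0.16770798 / 0.79850146 = 0.21.
Therefore phi_{33} = 0.2100.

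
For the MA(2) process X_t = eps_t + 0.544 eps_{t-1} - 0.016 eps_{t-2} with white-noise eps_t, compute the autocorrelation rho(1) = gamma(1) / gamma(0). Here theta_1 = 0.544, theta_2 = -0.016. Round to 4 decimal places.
\rho(1) = 0.4130

For an MA(q) process with theta_0 = 1, the autocovariance is
  gamma(k) = sigma^2 * sum_{i=0..q-k} theta_i * theta_{i+k},
and rho(k) = gamma(k) / gamma(0). Sigma^2 cancels.
  numerator   = (1)*(0.544) + (0.544)*(-0.016) = 0.535296.
  denominator = (1)^2 + (0.544)^2 + (-0.016)^2 = 1.296192.
  rho(1) = 0.535296 / 1.296192 = 0.4130.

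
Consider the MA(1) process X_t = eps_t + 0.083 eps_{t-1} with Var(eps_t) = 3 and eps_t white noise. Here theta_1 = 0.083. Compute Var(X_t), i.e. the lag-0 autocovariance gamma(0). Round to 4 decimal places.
\gamma(0) = 3.0207

For an MA(q) process X_t = eps_t + sum_i theta_i eps_{t-i} with
Var(eps_t) = sigma^2, the variance is
  gamma(0) = sigma^2 * (1 + sum_i theta_i^2).
  sum_i theta_i^2 = (0.083)^2 = 0.006889.
  gamma(0) = 3 * (1 + 0.006889) = 3 * 1.006889 = 3.020667, which rounds to 3.0207.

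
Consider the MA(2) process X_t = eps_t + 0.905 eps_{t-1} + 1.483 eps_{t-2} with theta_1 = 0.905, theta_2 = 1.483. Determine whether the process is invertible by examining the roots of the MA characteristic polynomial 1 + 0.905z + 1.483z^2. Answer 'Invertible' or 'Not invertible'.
\text{Not invertible}

The MA(q) characteristic polynomial is P(z) = 1 + 0.905z + 1.483z^2.
Invertibility requires all roots to lie outside the unit circle, i.e. |z| > 1 for every root.
Set 1 + (0.905) z + (1.483) z^2 = 0, i.e. a z^2 + b z + c = 0 with a = 1.483, b = 0.905, c = 1.
Discriminant D = b^2 - 4ac = (0.905)^2 - 4*(1.483)*1 = 0.819025 - (5.932) = -5.112975.
D < 0, so the roots are the complex-conjugate pair z = (-b +/- i sqrt(-D)) / (2a) = -0.3051 +/- 0.7624i.
For a conjugate pair |z|^2 = z * conj(z) = (product of roots) = c/a = 1/(1.483) = 0.674309, so |z| = sqrt(0.674309) = 0.8212 for both roots.
Moduli of all roots: 0.8212, 0.8212.
All moduli strictly greater than 1? No.
Verdict: Not invertible.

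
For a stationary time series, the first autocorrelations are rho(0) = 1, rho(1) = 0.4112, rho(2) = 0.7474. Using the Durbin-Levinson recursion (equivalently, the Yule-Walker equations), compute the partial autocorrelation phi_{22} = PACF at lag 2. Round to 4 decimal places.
\phi_{22} = 0.6960

The PACF at lag k is phi_{kk}, the last component of the solution
to the Yule-Walker system G_k phi = r_k where
  (G_k)_{ij} = rho(|i - j|), (r_k)_i = rho(i), i,j = 1..k.
Equivalently, Durbin-Levinson gives phi_{kk} iteratively:
  phi_{11} = rho(1)
  phi_{kk} = [rho(k) - sum_{j=1..k-1} phi_{k-1,j} rho(k-j)]
            / [1 - sum_{j=1..k-1} phi_{k-1,j} rho(j)],
  phi_{k,j} = phi_{k-1,j} - phi_{kk} phi_{k-1,k-j},  j = 1..k-1.
Step k = 1:
  phi_11 = rho(1) = 0.4112.
Step k = 2:
  phi_22 = [rho(2) - phi_11 rho(1)] / [1 - phi_11 rho(1)] = [0.7474 - (0.4112)(0.4112)] / [1 - (0.4112)(0.4112)]
         = 0.57831456 / 0.83091456 = 0.696.
Therefore phi_{22} = 0.6960.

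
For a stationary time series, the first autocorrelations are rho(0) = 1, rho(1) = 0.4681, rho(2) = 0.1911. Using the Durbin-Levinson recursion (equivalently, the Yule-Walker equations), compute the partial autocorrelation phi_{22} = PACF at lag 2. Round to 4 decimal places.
\phi_{22} = -0.0359

The PACF at lag k is phi_{kk}, the last component of the solution
to the Yule-Walker system G_k phi = r_k where
  (G_k)_{ij} = rho(|i - j|), (r_k)_i = rho(i), i,j = 1..k.
Equivalently, Durbin-Levinson gives phi_{kk} iteratively:
  phi_{11} = rho(1)
  phi_{kk} = [rho(k) - sum_{j=1..k-1} phi_{k-1,j} rho(k-j)]
            / [1 - sum_{j=1..k-1} phi_{k-1,j} rho(j)],
  phi_{k,j} = phi_{k-1,j} - phi_{kk} phi_{k-1,k-j},  j = 1..k-1.
Step k = 1:
  phi_11 = rho(1) = 0.4681.
Step k = 2:
  phi_22 = [rho(2) - phi_11 rho(1)] / [1 - phi_11 rho(1)] = [0.1911 - (0.4681)(0.4681)] / [1 - (0.4681)(0.4681)]
         = -0.02801761 / 0.78088239 = -0.0359.
Therefore phi_{22} = -0.0359.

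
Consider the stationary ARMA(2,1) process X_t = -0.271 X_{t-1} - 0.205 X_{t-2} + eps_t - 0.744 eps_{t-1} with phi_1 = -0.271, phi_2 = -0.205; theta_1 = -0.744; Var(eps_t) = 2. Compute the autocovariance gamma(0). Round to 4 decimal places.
\gamma(0) = 4.1520

Multiply the model equation by X_{t-k} and take expectations. With theta_0 = psi_0 = 1 and psi_j the MA(infinity) weights, this gives
  gamma(k) - sum_i phi_i gamma(k-i) = c_k,
  c_k = sigma^2 * sum_{j=k..q} theta_j psi_{j-k}   (c_k = 0 for k > q),
using gamma(-m) = gamma(m).
psi-weights needed (psi_j = theta_j + sum_i phi_i psi_{j-i}):
  psi_1 = theta_1 + phi_1 = -0.744 + (-0.271) = -1.015
Right-hand sides:
  c_0 = sigma^2 (1 + theta_1 psi_1) = 2 * (1 + (-0.744)(-1.015)) = 2 * 1.75516 = 3.51032
  c_1 = sigma^2 theta_1 = 2 * (-0.744) = -1.488
  c_2 = 0
Equations for k = 0, 1, 2 (AR order 2, c_2 = 0):
  (E0) gamma(0) = phi_1 gamma(1) + phi_2 gamma(2) + c_0
  (E1) gamma(1) = phi_1 gamma(0) + phi_2 gamma(1) + c_1
  (E2) gamma(2) = phi_1 gamma(1) + phi_2 gamma(0)
From (E1): gamma(1) = A gamma(0) + B with
  A = phi_1 / (1 - phi_2) = -0.271 / 1.205 = -0.224896,   B = c_1 / (1 - phi_2) = -1.488 / 1.205 = -1.234855.
Insert (E2) into (E0): gamma(0) (1 - phi_2^2) = phi_1 (1 + phi_2) gamma(1) + c_0.
  phi_1 (1 + phi_2) = (-0.271)(0.795) = -0.215445,   1 - phi_2^2 = 0.957975.
Replace gamma(1) by A gamma(0) + B and collect gamma(0):
  gamma(0) [0.957975 - (-0.215445)(-0.224896)] = (-0.215445)(-1.234855) + 3.51032
  gamma(0) * 0.909522 = 3.776363
  gamma(0) = 3.776363 / 0.909522 = 4.15203.
Therefore gamma(0) = 4.1520 (to 4 decimal places).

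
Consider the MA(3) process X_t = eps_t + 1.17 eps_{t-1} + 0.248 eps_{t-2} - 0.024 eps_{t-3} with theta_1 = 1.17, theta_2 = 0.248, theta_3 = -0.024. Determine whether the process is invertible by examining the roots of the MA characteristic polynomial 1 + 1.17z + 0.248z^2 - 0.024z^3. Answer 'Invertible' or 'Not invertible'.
\text{Invertible}

The MA(q) characteristic polynomial is P(z) = 1 + 1.17z + 0.248z^2 - 0.024z^3.
Invertibility requires all roots to lie outside the unit circle, i.e. |z| > 1 for every root.
Degree 3: look for a simple real root z0 first, then factor out (1 - z/z0) and solve the remaining quadratic.
Testing z0 = -2.5: P(-2.5) = 1 + (1.17)(-2.5) + (0.248)(-2.5)^2 + (-0.024)(-2.5)^3
  = 1 + (-2.925) + (1.55) + (0.375) = 0.  So z_0 = -2.5 is a root, |z_0| = 2.5.
Divide out the factor (1 + 0.4 z) = (1 - z/z0) (since 1/z0 = -0.4):
  P(z) = (1 + 0.4 z)(1 + (0.77) z + (-0.06) z^2)
  [check: z-coef 0.77 - (-0.4) = 1.17; z^2-coef -0.06 - (-0.4)(0.77) = 0.248; z^3-coef -(-0.4)(-0.06) = -0.024.]
Remaining roots from the quadratic factor 1 + (0.77) z + (-0.06) z^2:
  Set 1 + (0.77) z + (-0.06) z^2 = 0, i.e. a z^2 + b z + c = 0 with a = -0.06, b = 0.77, c = 1.
  Discriminant D = b^2 - 4ac = (0.77)^2 - 4*(-0.06)*1 = 0.5929 - (-0.24) = 0.8329.
  D >= 0, so the roots are real: z = (-b +/- sqrt(D)) / (2a) = (-0.77 +/- 0.912634) / (-0.12).
    z_1 = (-0.77 + 0.912634) / (-0.12) = -1.1886,   |z_1| = 1.1886.
    z_2 = (-0.77 - 0.912634) / (-0.12) = 14.0219,   |z_2| = 14.0219.
Moduli of all roots: 2.5000, 1.1886, 14.0219.
All moduli strictly greater than 1? Yes.
Verdict: Invertible.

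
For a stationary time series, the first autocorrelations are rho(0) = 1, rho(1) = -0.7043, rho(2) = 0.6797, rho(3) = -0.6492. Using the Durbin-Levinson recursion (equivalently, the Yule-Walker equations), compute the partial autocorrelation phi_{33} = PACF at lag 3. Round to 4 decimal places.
\phi_{33} = -0.2020

The PACF at lag k is phi_{kk}, the last component of the solution
to the Yule-Walker system G_k phi = r_k where
  (G_k)_{ij} = rho(|i - j|), (r_k)_i = rho(i), i,j = 1..k.
Equivalently, Durbin-Levinson gives phi_{kk} iteratively:
  phi_{11} = rho(1)
  phi_{kk} = [rho(k) - sum_{j=1..k-1} phi_{k-1,j} rho(k-j)]
            / [1 - sum_{j=1..k-1} phi_{k-1,j} rho(j)],
  phi_{k,j} = phi_{k-1,j} - phi_{kk} phi_{k-1,k-j},  j = 1..k-1.
Step k = 1:
  phi_11 = rho(1) = -0.7043.
Step k = 2:
  phi_22 = [rho(2) - phi_11 rho(1)] / [1 - phi_11 rho(1)] = [0.6797 - (-0.7043)(-0.7043)] / [1 - (-0.7043)(-0.7043)]
         = 0.18366151 / 0.50396151 = 0.364436.
  Update: phi_21 = phi_11 - phi_22 phi_11 = -0.7043 - (0.364436)(-0.7043) = -0.447628.
Step k = 3:
  phi_33 = [rho(3) - phi_21 rho(2) - phi_22 rho(1)] / [1 - phi_21 rho(1) - phi_22 rho(2)]
    numerator   = -0.6492 - (-0.447628)(0.6797) - (0.364436)(-0.7043) = -0.08827525
    denominator = 1 - (-0.447628)(-0.7043) - (0.364436)(0.6797) = 0.43702872
  phi_33 = -0.08827525 / 0.43702872 = -0.202.
Therefore phi_{33} = -0.2020.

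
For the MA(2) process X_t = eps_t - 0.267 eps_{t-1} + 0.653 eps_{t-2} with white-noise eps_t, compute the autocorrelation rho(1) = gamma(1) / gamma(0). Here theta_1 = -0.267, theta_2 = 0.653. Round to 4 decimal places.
\rho(1) = -0.2947

For an MA(q) process with theta_0 = 1, the autocovariance is
  gamma(k) = sigma^2 * sum_{i=0..q-k} theta_i * theta_{i+k},
and rho(k) = gamma(k) / gamma(0). Sigma^2 cancels.
  numerator   = (1)*(-0.267) + (-0.267)*(0.653) = -0.441351.
  denominator = (1)^2 + (-0.267)^2 + (0.653)^2 = 1.497698.
  rho(1) = -0.441351 / 1.497698 = -0.2947.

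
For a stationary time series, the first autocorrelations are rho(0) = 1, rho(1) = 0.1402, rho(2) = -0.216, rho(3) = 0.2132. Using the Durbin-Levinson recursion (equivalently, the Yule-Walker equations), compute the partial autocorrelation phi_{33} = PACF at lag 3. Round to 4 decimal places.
\phi_{33} = 0.3080

The PACF at lag k is phi_{kk}, the last component of the solution
to the Yule-Walker system G_k phi = r_k where
  (G_k)_{ij} = rho(|i - j|), (r_k)_i = rho(i), i,j = 1..k.
Equivalently, Durbin-Levinson gives phi_{kk} iteratively:
  phi_{11} = rho(1)
  phi_{kk} = [rho(k) - sum_{j=1..k-1} phi_{k-1,j} rho(k-j)]
            / [1 - sum_{j=1..k-1} phi_{k-1,j} rho(j)],
  phi_{k,j} = phi_{k-1,j} - phi_{kk} phi_{k-1,k-j},  j = 1..k-1.
Step k = 1:
  phi_11 = rho(1) = 0.1402.
Step k = 2:
  phi_22 = [rho(2) - phi_11 rho(1)] / [1 - phi_11 rho(1)] = [-0.216 - (0.1402)(0.1402)] / [1 - (0.1402)(0.1402)]
         = -0.23565604 / 0.98034396 = -0.240381.
  Update: phi_21 = phi_11 - phi_22 phi_11 = 0.1402 - (-0.240381)(0.1402) = 0.173901.
Step k = 3:
  phi_33 = [rho(3) - phi_21 rho(2) - phi_22 rho(1)] / [1 - phi_21 rho(1) - phi_22 rho(2)]
    numerator   = 0.2132 - (0.173901)(-0.216) - (-0.240381)(0.1402) = 0.28446412
    denominator = 1 - (0.173901)(0.1402) - (-0.240381)(-0.216) = 0.92369673
  phi_33 = 0.28446412 / 0.92369673 = 0.308.
Therefore phi_{33} = 0.3080.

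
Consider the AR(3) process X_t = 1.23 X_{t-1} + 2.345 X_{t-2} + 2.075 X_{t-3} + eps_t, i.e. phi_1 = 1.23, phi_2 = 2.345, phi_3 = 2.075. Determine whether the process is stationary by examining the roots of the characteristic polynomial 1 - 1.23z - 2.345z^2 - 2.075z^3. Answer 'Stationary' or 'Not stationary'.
\text{Not stationary}

The AR(p) characteristic polynomial is P(z) = 1 - 1.23z - 2.345z^2 - 2.075z^3.
Stationarity requires all roots to lie outside the unit circle, i.e. |z| > 1 for every root.
Degree 3: look for a simple real root z0 first, then factor out (1 - z/z0) and solve the remaining quadratic.
Testing z0 = 0.4: P(0.4) = 1 + (-1.23)(0.4) + (-2.345)(0.4)^2 + (-2.075)(0.4)^3
  = 1 + (-0.492) + (-0.3752) + (-0.1328) = 0.  So z_0 = 0.4 is a root, |z_0| = 0.4.
Divide out the factor (1 - 2.5 z) = (1 - z/z0) (since 1/z0 = 2.5):
  P(z) = (1 - 2.5 z)(1 + (1.27) z + (0.83) z^2)
  [check: z-coef 1.27 - (2.5) = -1.23; z^2-coef 0.83 - (2.5)(1.27) = -2.345; z^3-coef -(2.5)(0.83) = -2.075.]
Remaining roots from the quadratic factor 1 + (1.27) z + (0.83) z^2:
  Set 1 + (1.27) z + (0.83) z^2 = 0, i.e. a z^2 + b z + c = 0 with a = 0.83, b = 1.27, c = 1.
  Discriminant D = b^2 - 4ac = (1.27)^2 - 4*(0.83)*1 = 1.6129 - (3.32) = -1.7071.
  D < 0, so the roots are the complex-conjugate pair z = (-b +/- i sqrt(-D)) / (2a) = -0.7651 +/- 0.7871i.
  For a conjugate pair |z|^2 = z * conj(z) = (product of roots) = c/a = 1/(0.83) = 1.204819, so |z| = sqrt(1.204819) = 1.0976 for both roots.
Moduli of all roots: 0.4000, 1.0976, 1.0976.
All moduli strictly greater than 1? No.
Verdict: Not stationary.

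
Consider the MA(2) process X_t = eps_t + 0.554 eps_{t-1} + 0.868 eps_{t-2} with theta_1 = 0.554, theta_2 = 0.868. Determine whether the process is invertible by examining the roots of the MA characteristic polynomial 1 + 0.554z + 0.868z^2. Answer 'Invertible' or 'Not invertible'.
\text{Invertible}

The MA(q) characteristic polynomial is P(z) = 1 + 0.554z + 0.868z^2.
Invertibility requires all roots to lie outside the unit circle, i.e. |z| > 1 for every root.
Set 1 + (0.554) z + (0.868) z^2 = 0, i.e. a z^2 + b z + c = 0 with a = 0.868, b = 0.554, c = 1.
Discriminant D = b^2 - 4ac = (0.554)^2 - 4*(0.868)*1 = 0.306916 - (3.472) = -3.165084.
D < 0, so the roots are the complex-conjugate pair z = (-b +/- i sqrt(-D)) / (2a) = -0.3191 +/- 1.0248i.
For a conjugate pair |z|^2 = z * conj(z) = (product of roots) = c/a = 1/(0.868) = 1.152074, so |z| = sqrt(1.152074) = 1.0733 for both roots.
Moduli of all roots: 1.0733, 1.0733.
All moduli strictly greater than 1? Yes.
Verdict: Invertible.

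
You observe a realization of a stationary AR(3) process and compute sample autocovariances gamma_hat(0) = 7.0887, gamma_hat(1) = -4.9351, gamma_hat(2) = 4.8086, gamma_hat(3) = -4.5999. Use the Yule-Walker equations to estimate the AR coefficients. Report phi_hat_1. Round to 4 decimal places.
\hat\phi_{1} = -0.3560

The Yule-Walker equations for an AR(p) process read, in matrix form,
  Gamma_p phi = r_p,   with   (Gamma_p)_{ij} = gamma(|i - j|),
                       (r_p)_i = gamma(i),   i,j = 1..p.
Substitute the sample gammas (Toeplitz matrix and right-hand side of size 3):
  Gamma_p = [[7.0887, -4.9351, 4.8086], [-4.9351, 7.0887, -4.9351], [4.8086, -4.9351, 7.0887]]
  r_p     = [-4.9351, 4.8086, -4.5999]
Written out (R1..R3):
  (R1) 7.0887 phi_1 - 4.9351 phi_2 + 4.8086 phi_3 = -4.9351
  (R2) -4.9351 phi_1 + 7.0887 phi_2 - 4.9351 phi_3 = 4.8086
  (R3) 4.8086 phi_1 - 4.9351 phi_2 + 7.0887 phi_3 = -4.5999
Gaussian elimination:
  R2 <- R2 - (-4.9351/7.0887) R1 = R2 - (-0.696193) R1:  3.65292 phi_2 - 1.587389 phi_3 = 1.37282
  R3 <- R3 - (4.8086/7.0887) R1 = R3 - (0.678347) R1:  -1.587389 phi_2 + 3.8268 phi_3 = -1.252189
  R3 <- R3 - (-1.587389/3.65292) R2 = R3 - (-0.434553) R2:  3.136995 phi_3 = -0.655625
Back-substitution:
  phi_hat_3 = -0.655625 / 3.136995 = -0.208998
  phi_hat_2 = (1.37282 - (-1.587389)(-0.208998)) / 3.65292 = 0.284994
  phi_hat_1 = (-4.9351 - (-4.9351)(0.284994) - (4.8086)(-0.208998)) / 7.0887 = -0.356009
So phi_hat = [-0.3560, 0.2850, -0.2090].
Therefore phi_hat_1 = -0.3560.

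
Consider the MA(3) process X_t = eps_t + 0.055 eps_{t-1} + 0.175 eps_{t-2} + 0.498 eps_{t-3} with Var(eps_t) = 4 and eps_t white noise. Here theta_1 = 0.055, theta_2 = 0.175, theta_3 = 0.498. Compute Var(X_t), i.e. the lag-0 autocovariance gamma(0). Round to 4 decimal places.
\gamma(0) = 5.1266

For an MA(q) process X_t = eps_t + sum_i theta_i eps_{t-i} with
Var(eps_t) = sigma^2, the variance is
  gamma(0) = sigma^2 * (1 + sum_i theta_i^2).
  sum_i theta_i^2 = (0.055)^2 + (0.175)^2 + (0.498)^2 = 0.003025 + 0.030625 + 0.248004 = 0.281654.
  gamma(0) = 4 * (1 + 0.281654) = 4 * 1.281654 = 5.126616, which rounds to 5.1266.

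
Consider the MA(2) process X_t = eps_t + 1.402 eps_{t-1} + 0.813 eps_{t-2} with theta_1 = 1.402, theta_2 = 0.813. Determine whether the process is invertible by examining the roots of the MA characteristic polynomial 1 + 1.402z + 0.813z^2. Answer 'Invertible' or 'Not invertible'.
\text{Invertible}

The MA(q) characteristic polynomial is P(z) = 1 + 1.402z + 0.813z^2.
Invertibility requires all roots to lie outside the unit circle, i.e. |z| > 1 for every root.
Set 1 + (1.402) z + (0.813) z^2 = 0, i.e. a z^2 + b z + c = 0 with a = 0.813, b = 1.402, c = 1.
Discriminant D = b^2 - 4ac = (1.402)^2 - 4*(0.813)*1 = 1.965604 - (3.252) = -1.286396.
D < 0, so the roots are the complex-conjugate pair z = (-b +/- i sqrt(-D)) / (2a) = -0.8622 +/- 0.6975i.
For a conjugate pair |z|^2 = z * conj(z) = (product of roots) = c/a = 1/(0.813) = 1.230012, so |z| = sqrt(1.230012) = 1.1091 for both roots.
Moduli of all roots: 1.1091, 1.1091.
All moduli strictly greater than 1? Yes.
Verdict: Invertible.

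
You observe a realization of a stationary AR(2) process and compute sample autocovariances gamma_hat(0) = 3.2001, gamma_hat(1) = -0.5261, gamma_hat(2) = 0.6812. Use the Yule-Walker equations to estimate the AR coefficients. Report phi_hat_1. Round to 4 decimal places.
\hat\phi_{1} = -0.1330

The Yule-Walker equations for an AR(p) process read, in matrix form,
  Gamma_p phi = r_p,   with   (Gamma_p)_{ij} = gamma(|i - j|),
                       (r_p)_i = gamma(i),   i,j = 1..p.
Substitute the sample gammas (Toeplitz matrix and right-hand side of size 2):
  Gamma_p = [[3.2001, -0.5261], [-0.5261, 3.2001]]
  r_p     = [-0.5261, 0.6812]
Written out:
  3.2001 phi_1 - 0.5261 phi_2 = -0.5261
  -0.5261 phi_1 + 3.2001 phi_2 = 0.6812
Solve by Cramer's rule:
  det = gamma(0)^2 - gamma(1)^2 = (3.2001)^2 - (-0.5261)^2 = 10.24064001 - 0.27678121 = 9.9638588
  phi_hat_1 = [gamma(1) gamma(0) - gamma(1) gamma(2)] / det = [(-0.5261)(3.2001) - (-0.5261)(0.6812)] / 9.9638588 = -1.32519329 / 9.9638588 = -0.133
  phi_hat_2 = [gamma(0) gamma(2) - gamma(1)^2] / det = [(3.2001)(0.6812) - (-0.5261)^2] / 9.9638588 = 1.90312691 / 9.9638588 = 0.191
So phi_hat = [-0.1330, 0.1910].
Therefore phi_hat_1 = -0.1330.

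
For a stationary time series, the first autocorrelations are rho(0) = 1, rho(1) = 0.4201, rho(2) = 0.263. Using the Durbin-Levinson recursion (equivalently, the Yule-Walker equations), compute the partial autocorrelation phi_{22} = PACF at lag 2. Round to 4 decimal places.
\phi_{22} = 0.1051

The PACF at lag k is phi_{kk}, the last component of the solution
to the Yule-Walker system G_k phi = r_k where
  (G_k)_{ij} = rho(|i - j|), (r_k)_i = rho(i), i,j = 1..k.
Equivalently, Durbin-Levinson gives phi_{kk} iteratively:
  phi_{11} = rho(1)
  phi_{kk} = [rho(k) - sum_{j=1..k-1} phi_{k-1,j} rho(k-j)]
            / [1 - sum_{j=1..k-1} phi_{k-1,j} rho(j)],
  phi_{k,j} = phi_{k-1,j} - phi_{kk} phi_{k-1,k-j},  j = 1..k-1.
Step k = 1:
  phi_11 = rho(1) = 0.4201.
Step k = 2:
  phi_22 = [rho(2) - phi_11 rho(1)] / [1 - phi_11 rho(1)] = [0.263 - (0.4201)(0.4201)] / [1 - (0.4201)(0.4201)]
         = 0.08651599 / 0.82351599 = 0.1051.
Therefore phi_{22} = 0.1051.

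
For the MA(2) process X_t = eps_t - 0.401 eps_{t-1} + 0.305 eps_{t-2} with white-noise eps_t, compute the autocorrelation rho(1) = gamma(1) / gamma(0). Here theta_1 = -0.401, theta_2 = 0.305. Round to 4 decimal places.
\rho(1) = -0.4174

For an MA(q) process with theta_0 = 1, the autocovariance is
  gamma(k) = sigma^2 * sum_{i=0..q-k} theta_i * theta_{i+k},
and rho(k) = gamma(k) / gamma(0). Sigma^2 cancels.
  numerator   = (1)*(-0.401) + (-0.401)*(0.305) = -0.523305.
  denominator = (1)^2 + (-0.401)^2 + (0.305)^2 = 1.253826.
  rho(1) = -0.523305 / 1.253826 = -0.4174.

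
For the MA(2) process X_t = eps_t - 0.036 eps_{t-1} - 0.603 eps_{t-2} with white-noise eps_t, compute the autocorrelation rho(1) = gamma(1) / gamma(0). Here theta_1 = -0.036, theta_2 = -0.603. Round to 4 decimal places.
\rho(1) = -0.0105

For an MA(q) process with theta_0 = 1, the autocovariance is
  gamma(k) = sigma^2 * sum_{i=0..q-k} theta_i * theta_{i+k},
and rho(k) = gamma(k) / gamma(0). Sigma^2 cancels.
  numerator   = (1)*(-0.036) + (-0.036)*(-0.603) = -0.014292.
  denominator = (1)^2 + (-0.036)^2 + (-0.603)^2 = 1.364905.
  rho(1) = -0.014292 / 1.364905 = -0.0105.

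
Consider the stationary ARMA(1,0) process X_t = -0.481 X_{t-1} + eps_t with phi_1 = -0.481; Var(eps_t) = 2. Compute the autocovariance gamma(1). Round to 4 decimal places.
\gamma(1) = -1.2516

Multiply the model equation by X_{t-k} and take expectations. With theta_0 = psi_0 = 1 and psi_j the MA(infinity) weights, this gives
  gamma(k) - sum_i phi_i gamma(k-i) = c_k,
  c_k = sigma^2 * sum_{j=k..q} theta_j psi_{j-k}   (c_k = 0 for k > q),
using gamma(-m) = gamma(m).
Pure AR (q = 0): c_0 = sigma^2 = 2, c_k = 0 for k >= 1.
Equations for k = 0 and k = 1 (AR order 1):
  gamma(0) = phi_1 gamma(1) + c_0
  gamma(1) = phi_1 gamma(0) + c_1
Substituting the second into the first: gamma(0) (1 - phi_1^2) = c_0 + phi_1 c_1, so
  gamma(0) = c_0 / (1 - phi_1^2) = 2 / (1 - (-0.481)^2) = 2 / 0.768639 = 2.602002.
  gamma(1) = phi_1 gamma(0) = (-0.481)(2.602002) = -1.251563.
Therefore gamma(1) = -1.2516 (to 4 decimal places).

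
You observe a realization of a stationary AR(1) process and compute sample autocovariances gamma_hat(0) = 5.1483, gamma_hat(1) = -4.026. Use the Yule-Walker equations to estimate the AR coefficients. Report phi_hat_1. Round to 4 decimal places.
\hat\phi_{1} = -0.7820

The Yule-Walker equations for an AR(p) process read, in matrix form,
  Gamma_p phi = r_p,   with   (Gamma_p)_{ij} = gamma(|i - j|),
                       (r_p)_i = gamma(i),   i,j = 1..p.
Substitute the sample gammas (Toeplitz matrix and right-hand side of size 1):
  Gamma_p = [[5.1483]]
  r_p     = [-4.026]
With p = 1 this is the single equation gamma(0) phi_1 = gamma(1):
  phi_hat_1 = gamma(1) / gamma(0) = -4.026 / 5.1483 = -0.7820.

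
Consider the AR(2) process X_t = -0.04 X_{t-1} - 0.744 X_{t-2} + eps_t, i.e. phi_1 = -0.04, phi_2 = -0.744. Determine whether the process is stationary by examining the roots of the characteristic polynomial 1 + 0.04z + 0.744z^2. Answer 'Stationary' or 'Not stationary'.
\text{Stationary}

The AR(p) characteristic polynomial is P(z) = 1 + 0.04z + 0.744z^2.
Stationarity requires all roots to lie outside the unit circle, i.e. |z| > 1 for every root.
Set 1 + (0.04) z + (0.744) z^2 = 0, i.e. a z^2 + b z + c = 0 with a = 0.744, b = 0.04, c = 1.
Discriminant D = b^2 - 4ac = (0.04)^2 - 4*(0.744)*1 = 0.0016 - (2.976) = -2.9744.
D < 0, so the roots are the complex-conjugate pair z = (-b +/- i sqrt(-D)) / (2a) = -0.0269 +/- 1.159i.
For a conjugate pair |z|^2 = z * conj(z) = (product of roots) = c/a = 1/(0.744) = 1.344086, so |z| = sqrt(1.344086) = 1.1593 for both roots.
Moduli of all roots: 1.1593, 1.1593.
All moduli strictly greater than 1? Yes.
Verdict: Stationary.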